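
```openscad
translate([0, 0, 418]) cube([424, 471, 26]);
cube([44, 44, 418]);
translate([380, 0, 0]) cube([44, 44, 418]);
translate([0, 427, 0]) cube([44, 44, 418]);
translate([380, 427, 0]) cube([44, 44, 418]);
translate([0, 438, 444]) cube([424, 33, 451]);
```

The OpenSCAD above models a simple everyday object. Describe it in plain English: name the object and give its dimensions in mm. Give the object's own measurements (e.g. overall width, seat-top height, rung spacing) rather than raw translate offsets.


A chair. The seat is a 424×471×26 mm slab with its top at z = 444 mm, on four 44×44 mm corner legs (flush with the seat edges, standing on z = 0). A flat backrest 33 mm thick, 451 mm tall, spans the full seat width and rises from the seat top along its +y edge, rear face flush with the rear of the seat.


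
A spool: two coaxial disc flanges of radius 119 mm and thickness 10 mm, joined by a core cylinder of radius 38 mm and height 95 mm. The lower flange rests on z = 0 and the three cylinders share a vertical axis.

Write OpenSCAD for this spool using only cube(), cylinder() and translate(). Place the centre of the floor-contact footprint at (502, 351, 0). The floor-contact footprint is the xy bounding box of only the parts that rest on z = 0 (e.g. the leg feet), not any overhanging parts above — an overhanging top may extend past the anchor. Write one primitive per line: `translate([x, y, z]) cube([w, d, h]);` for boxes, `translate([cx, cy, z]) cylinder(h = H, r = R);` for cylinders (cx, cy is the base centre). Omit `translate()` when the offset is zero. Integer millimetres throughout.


translate([502, 351, 0]) cylinder(h = 10, r = 119);
translate([502, 351, 10]) cylinder(h = 95, r = 38);
translate([502, 351, 105]) cylinder(h = 10, r = 119);


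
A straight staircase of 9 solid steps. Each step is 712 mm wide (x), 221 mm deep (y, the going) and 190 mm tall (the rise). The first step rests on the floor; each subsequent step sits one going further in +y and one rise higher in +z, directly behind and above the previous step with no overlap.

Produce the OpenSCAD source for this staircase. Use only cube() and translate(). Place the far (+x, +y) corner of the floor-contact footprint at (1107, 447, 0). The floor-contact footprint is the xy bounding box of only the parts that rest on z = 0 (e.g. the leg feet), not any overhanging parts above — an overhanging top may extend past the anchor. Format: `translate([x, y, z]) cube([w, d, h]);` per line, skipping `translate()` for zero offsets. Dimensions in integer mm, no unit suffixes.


translate([395, 226, 0]) cube([712, 221, 190]);
translate([395, 447, 190]) cube([712, 221, 190]);
translate([395, 668, 380]) cube([712, 221, 190]);
translate([395, 889, 570]) cube([712, 221, 190]);
translate([395, 1110, 760]) cube([712, 221, 190]);
translate([395, 1331, 950]) cube([712, 221, 190]);
translate([395, 1552, 1140]) cube([712, 221, 190]);
translate([395, 1773, 1330]) cube([712, 221, 190]);
translate([395, 1994, 1520]) cube([712, 221, 190]);


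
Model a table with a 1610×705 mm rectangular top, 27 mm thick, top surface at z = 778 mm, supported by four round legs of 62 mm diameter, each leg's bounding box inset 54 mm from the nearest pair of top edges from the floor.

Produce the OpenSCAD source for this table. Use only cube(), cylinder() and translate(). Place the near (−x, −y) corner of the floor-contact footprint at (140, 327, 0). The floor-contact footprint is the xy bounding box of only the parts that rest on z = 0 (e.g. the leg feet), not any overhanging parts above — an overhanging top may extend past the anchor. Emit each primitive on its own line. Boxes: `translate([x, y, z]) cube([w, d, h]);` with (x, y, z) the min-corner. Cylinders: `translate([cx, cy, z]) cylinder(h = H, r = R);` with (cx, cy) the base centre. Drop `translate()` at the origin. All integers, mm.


translate([86, 273, 751]) cube([1610, 705, 27]);
translate([171, 358, 0]) cylinder(h = 751, r = 31);
translate([1611, 358, 0]) cylinder(h = 751, r = 31);
translate([171, 893, 0]) cylinder(h = 751, r = 31);
translate([1611, 893, 0]) cylinder(h = 751, r = 31);


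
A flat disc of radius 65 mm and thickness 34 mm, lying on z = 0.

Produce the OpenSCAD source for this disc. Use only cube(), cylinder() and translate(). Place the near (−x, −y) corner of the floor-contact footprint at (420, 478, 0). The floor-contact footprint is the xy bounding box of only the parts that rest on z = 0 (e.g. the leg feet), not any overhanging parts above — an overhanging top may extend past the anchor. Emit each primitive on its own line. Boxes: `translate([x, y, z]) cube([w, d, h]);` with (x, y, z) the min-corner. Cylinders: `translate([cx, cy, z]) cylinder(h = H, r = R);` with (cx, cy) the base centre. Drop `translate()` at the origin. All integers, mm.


translate([485, 543, 0]) cylinder(h = 34, r = 65);


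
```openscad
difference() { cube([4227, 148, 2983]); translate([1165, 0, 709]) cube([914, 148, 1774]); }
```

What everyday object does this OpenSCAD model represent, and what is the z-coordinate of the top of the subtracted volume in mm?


A wall with a window opening. The window head height is 2483 mm.

A wall with a rectangular opening subtracted — a window. Sill at z = 709, opening 1774 mm tall, so the head is at 709 + 1774 = 2483 mm.


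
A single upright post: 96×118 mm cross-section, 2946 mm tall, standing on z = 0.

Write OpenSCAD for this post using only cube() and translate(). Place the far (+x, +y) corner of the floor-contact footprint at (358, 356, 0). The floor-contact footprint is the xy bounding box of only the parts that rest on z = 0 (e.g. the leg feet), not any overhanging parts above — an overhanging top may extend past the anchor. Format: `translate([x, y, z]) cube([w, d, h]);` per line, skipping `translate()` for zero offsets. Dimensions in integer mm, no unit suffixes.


translate([262, 238, 0]) cube([96, 118, 2946]);


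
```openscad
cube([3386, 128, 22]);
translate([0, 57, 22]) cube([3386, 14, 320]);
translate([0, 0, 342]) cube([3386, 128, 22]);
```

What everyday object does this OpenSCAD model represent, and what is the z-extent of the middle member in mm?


An I-beam. The web height is 320 mm.

Two wide flanges with a thin centred web — an I-beam. Overall 364 mm minus two 22 mm flanges gives a web of 364 − 2·22 = 320 mm.


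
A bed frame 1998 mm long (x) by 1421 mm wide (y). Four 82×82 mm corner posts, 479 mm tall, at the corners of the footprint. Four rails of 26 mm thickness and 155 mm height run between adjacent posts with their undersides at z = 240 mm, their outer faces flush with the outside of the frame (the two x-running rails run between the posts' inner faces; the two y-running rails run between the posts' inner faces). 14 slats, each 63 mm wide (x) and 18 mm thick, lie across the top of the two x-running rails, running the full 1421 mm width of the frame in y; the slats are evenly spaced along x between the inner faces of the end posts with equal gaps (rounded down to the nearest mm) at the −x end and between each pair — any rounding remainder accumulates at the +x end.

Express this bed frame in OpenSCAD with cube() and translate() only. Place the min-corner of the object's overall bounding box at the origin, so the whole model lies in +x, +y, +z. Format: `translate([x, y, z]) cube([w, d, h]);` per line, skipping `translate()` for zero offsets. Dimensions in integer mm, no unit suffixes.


cube([82, 82, 479]);
translate([0, 1339, 0]) cube([82, 82, 479]);
translate([1916, 0, 0]) cube([82, 82, 479]);
translate([1916, 1339, 0]) cube([82, 82, 479]);
translate([82, 0, 240]) cube([1834, 26, 155]);
translate([82, 1395, 240]) cube([1834, 26, 155]);
translate([0, 82, 240]) cube([26, 1257, 155]);
translate([1972, 82, 240]) cube([26, 1257, 155]);
translate([145, 0, 395]) cube([63, 1421, 18]);
translate([271, 0, 395]) cube([63, 1421, 18]);
translate([397, 0, 395]) cube([63, 1421, 18]);
translate([523, 0, 395]) cube([63, 1421, 18]);
translate([649, 0, 395]) cube([63, 1421, 18]);
translate([775, 0, 395]) cube([63, 1421, 18]);
translate([901, 0, 395]) cube([63, 1421, 18]);
translate([1027, 0, 395]) cube([63, 1421, 18]);
translate([1153, 0, 395]) cube([63, 1421, 18]);
translate([1279, 0, 395]) cube([63, 1421, 18]);
translate([1405, 0, 395]) cube([63, 1421, 18]);
translate([1531, 0, 395]) cube([63, 1421, 18]);
translate([1657, 0, 395]) cube([63, 1421, 18]);
translate([1783, 0, 395]) cube([63, 1421, 18]);


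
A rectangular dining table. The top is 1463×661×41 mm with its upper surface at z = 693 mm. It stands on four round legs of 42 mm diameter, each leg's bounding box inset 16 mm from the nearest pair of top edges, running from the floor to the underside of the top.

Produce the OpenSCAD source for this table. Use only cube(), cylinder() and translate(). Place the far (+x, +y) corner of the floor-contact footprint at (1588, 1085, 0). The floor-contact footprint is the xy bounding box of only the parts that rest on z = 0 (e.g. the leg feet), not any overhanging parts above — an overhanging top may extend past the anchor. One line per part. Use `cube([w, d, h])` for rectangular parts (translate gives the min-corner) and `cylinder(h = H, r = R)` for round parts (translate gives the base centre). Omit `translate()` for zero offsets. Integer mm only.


// leg_h = 693 - 41 = 652
translate([141, 440, 652]) cube([1463, 661, 41]);
translate([178, 477, 0]) cylinder(h = 652, r = 21);
translate([1567, 477, 0]) cylinder(h = 652, r = 21);
translate([178, 1064, 0]) cylinder(h = 652, r = 21);
translate([1567, 1064, 0]) cylinder(h = 652, r = 21);


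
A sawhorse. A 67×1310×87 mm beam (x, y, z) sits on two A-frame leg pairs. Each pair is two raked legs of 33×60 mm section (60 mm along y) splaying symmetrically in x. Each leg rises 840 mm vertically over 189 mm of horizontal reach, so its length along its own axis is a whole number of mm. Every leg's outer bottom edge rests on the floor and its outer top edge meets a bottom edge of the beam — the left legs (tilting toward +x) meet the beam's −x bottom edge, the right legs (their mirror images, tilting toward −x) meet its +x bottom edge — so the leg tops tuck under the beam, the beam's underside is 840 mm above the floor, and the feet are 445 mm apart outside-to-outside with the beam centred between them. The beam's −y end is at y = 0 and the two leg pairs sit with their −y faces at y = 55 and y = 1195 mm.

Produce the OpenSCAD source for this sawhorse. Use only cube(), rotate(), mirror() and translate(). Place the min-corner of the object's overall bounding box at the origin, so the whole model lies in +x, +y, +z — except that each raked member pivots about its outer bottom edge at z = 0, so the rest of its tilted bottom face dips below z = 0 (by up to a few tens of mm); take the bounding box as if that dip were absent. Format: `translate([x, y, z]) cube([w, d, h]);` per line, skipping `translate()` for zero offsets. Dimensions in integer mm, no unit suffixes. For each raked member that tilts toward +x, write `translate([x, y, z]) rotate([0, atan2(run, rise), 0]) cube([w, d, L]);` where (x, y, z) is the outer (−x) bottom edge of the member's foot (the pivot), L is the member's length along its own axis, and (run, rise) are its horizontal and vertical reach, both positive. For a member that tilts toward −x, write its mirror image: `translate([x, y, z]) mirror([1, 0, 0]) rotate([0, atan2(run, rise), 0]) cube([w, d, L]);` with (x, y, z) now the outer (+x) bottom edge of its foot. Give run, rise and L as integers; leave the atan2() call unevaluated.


// leg length = √(189² + 840²) = 861
// right-leg outer foot x = 2·189 + 67 = 445
// beam min-corner = (189, 0, 840)
translate([189, 0, 840]) cube([67, 1310, 87]);
translate([0, 55, 0]) rotate([0, atan2(189, 840), 0]) cube([33, 60, 861]);
translate([445, 55, 0]) mirror([1, 0, 0]) rotate([0, atan2(189, 840), 0]) cube([33, 60, 861]);
translate([0, 1195, 0]) rotate([0, atan2(189, 840), 0]) cube([33, 60, 861]);
translate([445, 1195, 0]) mirror([1, 0, 0]) rotate([0, atan2(189, 840), 0]) cube([33, 60, 861]);


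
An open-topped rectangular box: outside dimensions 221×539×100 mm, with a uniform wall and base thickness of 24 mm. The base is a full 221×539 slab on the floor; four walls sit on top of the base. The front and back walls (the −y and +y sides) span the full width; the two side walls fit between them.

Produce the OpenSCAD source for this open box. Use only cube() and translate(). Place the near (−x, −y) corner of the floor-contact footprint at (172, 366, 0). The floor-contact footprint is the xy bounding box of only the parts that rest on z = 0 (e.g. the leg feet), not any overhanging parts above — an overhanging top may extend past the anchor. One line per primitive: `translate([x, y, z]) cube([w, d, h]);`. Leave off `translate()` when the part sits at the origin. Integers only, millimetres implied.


translate([172, 366, 0]) cube([221, 539, 24]);
translate([172, 366, 24]) cube([221, 24, 76]);
translate([172, 881, 24]) cube([221, 24, 76]);
translate([172, 390, 24]) cube([24, 491, 76]);
translate([369, 390, 24]) cube([24, 491, 76]);


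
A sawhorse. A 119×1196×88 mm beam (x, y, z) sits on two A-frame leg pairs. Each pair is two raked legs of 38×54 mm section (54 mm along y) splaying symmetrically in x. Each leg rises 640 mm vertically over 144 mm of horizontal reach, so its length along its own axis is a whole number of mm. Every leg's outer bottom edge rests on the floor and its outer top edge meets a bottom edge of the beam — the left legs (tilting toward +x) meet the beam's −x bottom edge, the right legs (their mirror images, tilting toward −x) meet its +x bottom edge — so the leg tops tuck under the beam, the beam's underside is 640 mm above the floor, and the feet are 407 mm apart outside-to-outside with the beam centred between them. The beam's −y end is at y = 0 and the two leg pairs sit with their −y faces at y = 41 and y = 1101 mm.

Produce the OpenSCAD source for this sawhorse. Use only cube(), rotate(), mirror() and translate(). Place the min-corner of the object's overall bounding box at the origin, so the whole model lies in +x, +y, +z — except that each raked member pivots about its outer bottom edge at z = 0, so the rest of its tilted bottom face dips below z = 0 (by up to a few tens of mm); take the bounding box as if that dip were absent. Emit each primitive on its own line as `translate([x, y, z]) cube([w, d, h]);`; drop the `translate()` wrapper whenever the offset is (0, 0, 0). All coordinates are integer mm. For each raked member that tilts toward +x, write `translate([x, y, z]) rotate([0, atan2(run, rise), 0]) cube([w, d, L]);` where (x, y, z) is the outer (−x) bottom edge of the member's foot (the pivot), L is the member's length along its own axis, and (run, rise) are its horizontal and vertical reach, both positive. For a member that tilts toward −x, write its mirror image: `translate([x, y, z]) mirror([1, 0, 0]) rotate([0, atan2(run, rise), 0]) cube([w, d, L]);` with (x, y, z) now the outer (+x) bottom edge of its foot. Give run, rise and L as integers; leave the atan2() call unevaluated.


translate([144, 0, 640]) cube([119, 1196, 88]);
translate([0, 41, 0]) rotate([0, atan2(144, 640), 0]) cube([38, 54, 656]);
translate([407, 41, 0]) mirror([1, 0, 0]) rotate([0, atan2(144, 640), 0]) cube([38, 54, 656]);
translate([0, 1101, 0]) rotate([0, atan2(144, 640), 0]) cube([38, 54, 656]);
translate([407, 1101, 0]) mirror([1, 0, 0]) rotate([0, atan2(144, 640), 0]) cube([38, 54, 656]);


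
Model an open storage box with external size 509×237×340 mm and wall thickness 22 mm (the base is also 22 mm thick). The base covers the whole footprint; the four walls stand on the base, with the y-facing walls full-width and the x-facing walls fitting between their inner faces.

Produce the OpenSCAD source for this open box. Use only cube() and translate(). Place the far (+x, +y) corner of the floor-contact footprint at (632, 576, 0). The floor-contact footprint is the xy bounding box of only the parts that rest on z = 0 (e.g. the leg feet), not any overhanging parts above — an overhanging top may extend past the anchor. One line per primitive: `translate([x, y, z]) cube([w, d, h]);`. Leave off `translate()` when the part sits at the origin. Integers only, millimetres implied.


translate([123, 339, 0]) cube([509, 237, 22]);
translate([123, 339, 22]) cube([509, 22, 318]);
translate([123, 554, 22]) cube([509, 22, 318]);
translate([123, 361, 22]) cube([22, 193, 318]);
translate([610, 361, 22]) cube([22, 193, 318]);


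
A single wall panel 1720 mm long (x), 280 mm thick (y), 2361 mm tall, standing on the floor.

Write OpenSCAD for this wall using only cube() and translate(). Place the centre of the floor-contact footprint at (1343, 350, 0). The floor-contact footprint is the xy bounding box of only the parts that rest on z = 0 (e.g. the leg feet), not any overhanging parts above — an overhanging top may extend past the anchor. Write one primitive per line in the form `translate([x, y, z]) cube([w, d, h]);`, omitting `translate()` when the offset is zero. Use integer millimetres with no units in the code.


translate([483, 210, 0]) cube([1720, 280, 2361]);


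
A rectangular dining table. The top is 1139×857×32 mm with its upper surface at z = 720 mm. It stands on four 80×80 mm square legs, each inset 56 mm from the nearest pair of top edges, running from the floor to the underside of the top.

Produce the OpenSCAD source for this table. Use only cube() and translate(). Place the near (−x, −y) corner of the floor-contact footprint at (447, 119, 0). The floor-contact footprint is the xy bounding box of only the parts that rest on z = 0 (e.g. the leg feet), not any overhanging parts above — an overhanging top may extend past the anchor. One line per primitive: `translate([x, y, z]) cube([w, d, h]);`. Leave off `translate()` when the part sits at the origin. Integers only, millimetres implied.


// leg_h = 720 - 32 = 688
translate([391, 63, 688]) cube([1139, 857, 32]);
translate([447, 119, 0]) cube([80, 80, 688]);
translate([1394, 119, 0]) cube([80, 80, 688]);
translate([447, 784, 0]) cube([80, 80, 688]);
translate([1394, 784, 0]) cube([80, 80, 688]);


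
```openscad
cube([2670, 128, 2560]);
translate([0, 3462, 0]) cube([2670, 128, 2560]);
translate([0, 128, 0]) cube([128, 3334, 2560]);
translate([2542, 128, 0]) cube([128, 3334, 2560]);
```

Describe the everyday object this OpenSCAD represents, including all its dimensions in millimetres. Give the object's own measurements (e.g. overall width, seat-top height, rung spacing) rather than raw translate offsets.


The wall frame of a small rectangular building: four walls, each 2560 mm tall and 128 mm thick, enclosing a footprint 2670 mm (x) by 3590 mm (y) outside-to-outside, with no floor or roof. The front and back walls (the −y and +y sides) span the full width; the two side walls fit between them.


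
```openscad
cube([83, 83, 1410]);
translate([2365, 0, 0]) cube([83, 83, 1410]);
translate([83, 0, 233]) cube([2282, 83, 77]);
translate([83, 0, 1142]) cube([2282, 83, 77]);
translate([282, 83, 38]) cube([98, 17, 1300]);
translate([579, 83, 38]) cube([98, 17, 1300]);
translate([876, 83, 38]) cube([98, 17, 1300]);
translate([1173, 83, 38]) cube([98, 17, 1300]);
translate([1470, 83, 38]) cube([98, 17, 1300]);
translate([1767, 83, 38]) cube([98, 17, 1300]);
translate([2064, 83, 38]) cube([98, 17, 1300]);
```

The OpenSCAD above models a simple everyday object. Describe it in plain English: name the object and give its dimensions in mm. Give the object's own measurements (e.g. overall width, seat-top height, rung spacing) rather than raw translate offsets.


A fence section. Two 83×83 mm posts, 1410 mm tall, stand on the floor with a clear span of 2282 mm between their inner faces. Two horizontal rails of 83×77 mm section span the gap between the posts with their undersides at z = 233 mm and z = 1142 mm, flush with the posts' −y face. 7 pickets, each 98 mm wide, 17 mm thick and 1300 mm tall, are fixed to the +y face of the rails with their bottoms at z = 38 mm, spaced across the span with a 199 mm gap after the −x post and between neighbouring pickets, with 203 mm left before the +x post.


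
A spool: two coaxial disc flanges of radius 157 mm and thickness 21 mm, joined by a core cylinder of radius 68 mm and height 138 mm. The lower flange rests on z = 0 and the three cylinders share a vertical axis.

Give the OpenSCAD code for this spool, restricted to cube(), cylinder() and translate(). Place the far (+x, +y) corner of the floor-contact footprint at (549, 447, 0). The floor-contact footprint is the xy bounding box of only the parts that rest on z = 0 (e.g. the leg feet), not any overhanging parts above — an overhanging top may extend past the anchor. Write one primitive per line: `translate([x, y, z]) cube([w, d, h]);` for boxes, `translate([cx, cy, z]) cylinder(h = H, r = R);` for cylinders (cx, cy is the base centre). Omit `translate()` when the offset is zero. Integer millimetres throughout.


translate([392, 290, 0]) cylinder(h = 21, r = 157);
translate([392, 290, 21]) cylinder(h = 138, r = 68);
translate([392, 290, 159]) cylinder(h = 21, r = 157);


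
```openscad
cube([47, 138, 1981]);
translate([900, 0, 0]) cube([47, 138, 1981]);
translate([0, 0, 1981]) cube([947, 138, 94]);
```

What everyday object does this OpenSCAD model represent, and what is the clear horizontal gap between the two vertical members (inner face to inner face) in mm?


A door frame. The clear opening width is 853 mm.

Two 1981 mm tall posts with a header on top — a door frame. The left jamb is 47 mm wide at x = 0; the right jamb starts at x = 900. The clear opening is 900 − 47 = 853 mm.


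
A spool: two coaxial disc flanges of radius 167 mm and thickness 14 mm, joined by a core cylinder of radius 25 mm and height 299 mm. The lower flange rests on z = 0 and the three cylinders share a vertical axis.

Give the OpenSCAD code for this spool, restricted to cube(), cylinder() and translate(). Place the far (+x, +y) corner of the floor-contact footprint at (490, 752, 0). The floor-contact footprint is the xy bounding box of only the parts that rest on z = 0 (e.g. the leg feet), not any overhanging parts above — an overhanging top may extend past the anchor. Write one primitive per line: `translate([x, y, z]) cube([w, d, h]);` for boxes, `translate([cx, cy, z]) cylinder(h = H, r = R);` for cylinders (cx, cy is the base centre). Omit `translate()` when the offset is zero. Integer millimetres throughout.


translate([323, 585, 0]) cylinder(h = 14, r = 167);
translate([323, 585, 14]) cylinder(h = 299, r = 25);
translate([323, 585, 313]) cylinder(h = 14, r = 167);


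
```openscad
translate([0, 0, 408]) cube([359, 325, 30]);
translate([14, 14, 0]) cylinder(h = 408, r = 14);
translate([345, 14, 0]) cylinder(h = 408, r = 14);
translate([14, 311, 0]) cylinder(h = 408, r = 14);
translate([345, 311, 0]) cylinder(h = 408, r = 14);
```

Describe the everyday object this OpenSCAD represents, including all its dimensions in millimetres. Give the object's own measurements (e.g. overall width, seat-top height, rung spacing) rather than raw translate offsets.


A simple wooden stool: a rectangular seat 359 mm (x) by 325 mm (y), 30 mm thick, top face at z = 438 mm, on four round legs, each 28 mm in diameter. The legs rest on z = 0, each leg's axis is inset half a diameter from the nearest pair of seat edges (so the leg's bounding box is flush with the corner).


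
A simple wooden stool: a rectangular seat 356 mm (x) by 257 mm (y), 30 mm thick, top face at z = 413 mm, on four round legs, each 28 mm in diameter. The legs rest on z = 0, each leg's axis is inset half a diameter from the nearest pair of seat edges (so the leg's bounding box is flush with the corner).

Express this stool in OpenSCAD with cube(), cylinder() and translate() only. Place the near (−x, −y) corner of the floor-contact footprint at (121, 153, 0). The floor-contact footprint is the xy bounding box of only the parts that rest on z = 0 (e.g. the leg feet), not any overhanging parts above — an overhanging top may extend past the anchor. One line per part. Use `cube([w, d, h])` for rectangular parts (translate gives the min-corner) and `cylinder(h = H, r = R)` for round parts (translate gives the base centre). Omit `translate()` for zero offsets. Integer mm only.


translate([121, 153, 383]) cube([356, 257, 30]);
translate([135, 167, 0]) cylinder(h = 383, r = 14);
translate([463, 167, 0]) cylinder(h = 383, r = 14);
translate([135, 396, 0]) cylinder(h = 383, r = 14);
translate([463, 396, 0]) cylinder(h = 383, r = 14);


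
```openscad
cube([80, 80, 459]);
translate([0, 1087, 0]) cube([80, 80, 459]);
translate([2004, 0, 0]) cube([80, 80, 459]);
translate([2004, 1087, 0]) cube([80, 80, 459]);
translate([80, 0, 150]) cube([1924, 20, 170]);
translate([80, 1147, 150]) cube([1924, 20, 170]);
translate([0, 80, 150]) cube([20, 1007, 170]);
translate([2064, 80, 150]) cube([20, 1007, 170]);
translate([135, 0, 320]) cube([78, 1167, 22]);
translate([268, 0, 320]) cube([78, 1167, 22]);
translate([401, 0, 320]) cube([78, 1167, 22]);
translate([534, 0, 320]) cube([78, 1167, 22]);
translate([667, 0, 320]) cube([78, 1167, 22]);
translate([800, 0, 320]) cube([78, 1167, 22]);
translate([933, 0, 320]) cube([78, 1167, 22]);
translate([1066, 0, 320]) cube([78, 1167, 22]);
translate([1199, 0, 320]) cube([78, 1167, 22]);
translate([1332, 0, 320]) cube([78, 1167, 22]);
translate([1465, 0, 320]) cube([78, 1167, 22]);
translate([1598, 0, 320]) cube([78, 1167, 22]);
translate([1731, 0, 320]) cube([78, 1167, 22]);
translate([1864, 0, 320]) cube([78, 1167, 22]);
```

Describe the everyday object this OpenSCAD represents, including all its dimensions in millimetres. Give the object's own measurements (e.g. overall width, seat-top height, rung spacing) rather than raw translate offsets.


A bed frame 2084 mm long (x) by 1167 mm wide (y). Four 80×80 mm corner posts, 459 mm tall, at the corners of the footprint. Four rails of 20 mm thickness and 170 mm height run between adjacent posts with their undersides at z = 150 mm, their outer faces flush with the outside of the frame (the two x-running rails run between the posts' inner faces; the two y-running rails run between the posts' inner faces). 14 slats, each 78 mm wide (x) and 22 mm thick, lie across the top of the two x-running rails, running the full 1167 mm width of the frame in y; along x they sit between the end posts with a 55 mm gap after the −x posts and between neighbouring slats, leaving 62 mm before the +x posts.


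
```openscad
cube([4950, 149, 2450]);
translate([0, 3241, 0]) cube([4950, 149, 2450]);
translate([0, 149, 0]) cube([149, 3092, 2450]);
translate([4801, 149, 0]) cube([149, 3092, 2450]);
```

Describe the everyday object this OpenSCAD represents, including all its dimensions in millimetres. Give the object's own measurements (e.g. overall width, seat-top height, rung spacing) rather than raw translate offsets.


The wall frame of a small rectangular building: four walls, each 2450 mm tall and 149 mm thick, enclosing a footprint 4950 mm (x) by 3390 mm (y) outside-to-outside, with no floor or roof. The front and back walls (the −y and +y sides) span the full width; the two side walls fit between them.


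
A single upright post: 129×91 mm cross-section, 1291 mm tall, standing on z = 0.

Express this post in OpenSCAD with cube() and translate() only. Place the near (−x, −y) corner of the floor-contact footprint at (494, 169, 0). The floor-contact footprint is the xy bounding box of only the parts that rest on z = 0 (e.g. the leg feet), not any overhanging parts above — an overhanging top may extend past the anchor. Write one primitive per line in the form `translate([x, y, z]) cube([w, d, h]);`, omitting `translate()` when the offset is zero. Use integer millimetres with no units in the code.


translate([494, 169, 0]) cube([129, 91, 1291]);


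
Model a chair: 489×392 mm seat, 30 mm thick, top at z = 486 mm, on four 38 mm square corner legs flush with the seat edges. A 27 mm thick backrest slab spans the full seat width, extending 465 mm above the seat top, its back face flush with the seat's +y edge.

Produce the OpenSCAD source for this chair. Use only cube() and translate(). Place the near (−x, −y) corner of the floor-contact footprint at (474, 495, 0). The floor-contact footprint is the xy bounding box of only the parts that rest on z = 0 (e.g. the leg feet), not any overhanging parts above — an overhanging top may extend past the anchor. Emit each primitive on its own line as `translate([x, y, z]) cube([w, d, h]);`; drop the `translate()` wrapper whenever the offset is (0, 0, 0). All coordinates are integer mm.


translate([474, 495, 456]) cube([489, 392, 30]);
translate([474, 495, 0]) cube([38, 38, 456]);
translate([925, 495, 0]) cube([38, 38, 456]);
translate([474, 849, 0]) cube([38, 38, 456]);
translate([925, 849, 0]) cube([38, 38, 456]);
translate([474, 860, 486]) cube([489, 27, 465]);


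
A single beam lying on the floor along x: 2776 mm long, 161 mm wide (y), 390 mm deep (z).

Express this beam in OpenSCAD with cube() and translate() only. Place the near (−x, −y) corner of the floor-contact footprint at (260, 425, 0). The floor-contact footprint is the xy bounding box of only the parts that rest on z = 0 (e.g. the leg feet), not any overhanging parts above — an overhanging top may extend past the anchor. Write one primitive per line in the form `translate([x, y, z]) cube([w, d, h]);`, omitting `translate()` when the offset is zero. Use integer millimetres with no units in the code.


translate([260, 425, 0]) cube([2776, 161, 390]);


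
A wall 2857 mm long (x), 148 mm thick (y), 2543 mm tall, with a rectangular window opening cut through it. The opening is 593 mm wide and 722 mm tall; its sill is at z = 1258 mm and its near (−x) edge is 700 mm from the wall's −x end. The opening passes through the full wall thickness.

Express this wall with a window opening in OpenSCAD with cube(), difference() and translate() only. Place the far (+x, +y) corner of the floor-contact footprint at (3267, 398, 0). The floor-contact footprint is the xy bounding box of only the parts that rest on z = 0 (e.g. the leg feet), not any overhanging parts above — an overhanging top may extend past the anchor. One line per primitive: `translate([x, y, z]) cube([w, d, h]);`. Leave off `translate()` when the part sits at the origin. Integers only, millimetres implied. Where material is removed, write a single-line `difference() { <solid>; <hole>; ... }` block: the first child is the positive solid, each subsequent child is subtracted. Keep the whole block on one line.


difference() { translate([410, 250, 0]) cube([2857, 148, 2543]); translate([1110, 250, 1258]) cube([593, 148, 722]); }


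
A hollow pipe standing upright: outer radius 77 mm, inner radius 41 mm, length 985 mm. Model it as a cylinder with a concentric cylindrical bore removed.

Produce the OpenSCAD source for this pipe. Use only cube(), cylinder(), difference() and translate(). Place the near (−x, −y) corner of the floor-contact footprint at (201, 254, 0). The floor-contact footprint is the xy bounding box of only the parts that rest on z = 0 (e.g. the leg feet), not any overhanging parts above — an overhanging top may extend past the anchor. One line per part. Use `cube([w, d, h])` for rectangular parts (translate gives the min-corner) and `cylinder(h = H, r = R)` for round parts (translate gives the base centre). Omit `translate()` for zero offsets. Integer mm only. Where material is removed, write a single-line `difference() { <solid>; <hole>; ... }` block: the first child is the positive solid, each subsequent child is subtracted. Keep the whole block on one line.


difference() { translate([278, 331, 0]) cylinder(h = 985, r = 77); translate([278, 331, 0]) cylinder(h = 985, r = 41); }


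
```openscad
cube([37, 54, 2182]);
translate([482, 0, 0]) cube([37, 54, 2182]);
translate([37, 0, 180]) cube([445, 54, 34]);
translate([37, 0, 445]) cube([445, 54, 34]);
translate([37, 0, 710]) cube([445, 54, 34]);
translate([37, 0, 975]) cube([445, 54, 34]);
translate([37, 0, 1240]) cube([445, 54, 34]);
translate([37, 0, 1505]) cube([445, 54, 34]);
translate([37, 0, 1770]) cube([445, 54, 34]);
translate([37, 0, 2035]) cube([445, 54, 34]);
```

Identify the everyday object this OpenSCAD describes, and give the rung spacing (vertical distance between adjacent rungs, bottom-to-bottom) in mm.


A ladder. The rung spacing is 265 mm.

Two tall 37×54 posts with 8 short bars between them — a ladder. Adjacent rungs sit at z = 180 and z = 445, so the spacing is 445 − 180 = 265 mm.


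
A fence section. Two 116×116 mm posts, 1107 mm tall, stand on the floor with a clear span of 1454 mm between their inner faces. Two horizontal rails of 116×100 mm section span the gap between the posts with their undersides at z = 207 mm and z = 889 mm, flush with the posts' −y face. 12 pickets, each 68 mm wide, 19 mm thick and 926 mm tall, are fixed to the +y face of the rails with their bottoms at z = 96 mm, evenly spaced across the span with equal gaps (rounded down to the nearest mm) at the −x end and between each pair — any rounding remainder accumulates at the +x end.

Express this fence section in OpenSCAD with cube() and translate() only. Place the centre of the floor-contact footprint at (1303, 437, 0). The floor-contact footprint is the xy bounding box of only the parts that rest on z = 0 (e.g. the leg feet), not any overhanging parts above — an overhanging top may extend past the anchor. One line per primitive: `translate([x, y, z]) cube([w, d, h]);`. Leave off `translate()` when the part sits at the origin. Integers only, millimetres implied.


translate([460, 379, 0]) cube([116, 116, 1107]);
translate([2030, 379, 0]) cube([116, 116, 1107]);
translate([576, 379, 207]) cube([1454, 116, 100]);
translate([576, 379, 889]) cube([1454, 116, 100]);
translate([625, 495, 96]) cube([68, 19, 926]);
translate([742, 495, 96]) cube([68, 19, 926]);
translate([859, 495, 96]) cube([68, 19, 926]);
translate([976, 495, 96]) cube([68, 19, 926]);
translate([1093, 495, 96]) cube([68, 19, 926]);
translate([1210, 495, 96]) cube([68, 19, 926]);
translate([1327, 495, 96]) cube([68, 19, 926]);
translate([1444, 495, 96]) cube([68, 19, 926]);
translate([1561, 495, 96]) cube([68, 19, 926]);
translate([1678, 495, 96]) cube([68, 19, 926]);
translate([1795, 495, 96]) cube([68, 19, 926]);
translate([1912, 495, 96]) cube([68, 19, 926]);


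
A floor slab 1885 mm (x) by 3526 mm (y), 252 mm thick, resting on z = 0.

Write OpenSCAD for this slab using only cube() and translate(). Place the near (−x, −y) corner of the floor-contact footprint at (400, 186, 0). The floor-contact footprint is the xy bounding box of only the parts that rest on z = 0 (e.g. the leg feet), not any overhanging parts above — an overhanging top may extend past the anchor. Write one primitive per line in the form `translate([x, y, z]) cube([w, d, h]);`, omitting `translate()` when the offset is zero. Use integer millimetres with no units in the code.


translate([400, 186, 0]) cube([1885, 3526, 252]);


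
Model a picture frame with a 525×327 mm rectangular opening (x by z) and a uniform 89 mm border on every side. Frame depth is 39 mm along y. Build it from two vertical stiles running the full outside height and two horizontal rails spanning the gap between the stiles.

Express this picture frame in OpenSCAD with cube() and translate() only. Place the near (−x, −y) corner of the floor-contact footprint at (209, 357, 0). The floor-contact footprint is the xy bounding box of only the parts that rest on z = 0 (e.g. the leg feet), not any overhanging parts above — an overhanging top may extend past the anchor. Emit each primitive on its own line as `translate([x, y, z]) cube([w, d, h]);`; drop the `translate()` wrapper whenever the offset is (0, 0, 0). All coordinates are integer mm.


translate([209, 357, 0]) cube([89, 39, 505]);
translate([823, 357, 0]) cube([89, 39, 505]);
translate([298, 357, 0]) cube([525, 39, 89]);
translate([298, 357, 416]) cube([525, 39, 89]);


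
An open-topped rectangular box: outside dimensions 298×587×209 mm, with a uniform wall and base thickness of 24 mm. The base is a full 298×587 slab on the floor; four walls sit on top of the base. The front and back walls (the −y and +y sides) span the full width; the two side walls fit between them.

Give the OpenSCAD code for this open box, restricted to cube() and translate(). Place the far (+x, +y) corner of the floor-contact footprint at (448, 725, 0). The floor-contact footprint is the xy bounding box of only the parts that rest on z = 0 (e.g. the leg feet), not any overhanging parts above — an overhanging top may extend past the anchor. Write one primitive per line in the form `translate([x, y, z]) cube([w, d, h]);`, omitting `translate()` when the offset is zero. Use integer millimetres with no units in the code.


translate([150, 138, 0]) cube([298, 587, 24]);
translate([150, 138, 24]) cube([298, 24, 185]);
translate([150, 701, 24]) cube([298, 24, 185]);
translate([150, 162, 24]) cube([24, 539, 185]);
translate([424, 162, 24]) cube([24, 539, 185]);


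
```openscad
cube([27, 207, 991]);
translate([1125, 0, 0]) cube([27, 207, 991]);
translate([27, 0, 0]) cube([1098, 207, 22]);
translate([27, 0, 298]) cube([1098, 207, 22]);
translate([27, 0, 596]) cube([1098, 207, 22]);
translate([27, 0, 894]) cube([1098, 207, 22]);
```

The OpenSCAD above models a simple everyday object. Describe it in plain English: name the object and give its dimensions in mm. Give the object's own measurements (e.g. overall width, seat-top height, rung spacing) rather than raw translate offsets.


An open bookshelf. Two side panels, each 27 mm thick, 207 mm deep and 991 mm tall, stand 1152 mm apart (outside-to-outside). Between them sit 4 shelves, each 22 mm thick and 207 mm deep, spanning the full gap between the sides. The bottom shelf rests on the floor (its underside at z = 0) and the clear gap between one shelf's top and the next shelf's underside is 276 mm.


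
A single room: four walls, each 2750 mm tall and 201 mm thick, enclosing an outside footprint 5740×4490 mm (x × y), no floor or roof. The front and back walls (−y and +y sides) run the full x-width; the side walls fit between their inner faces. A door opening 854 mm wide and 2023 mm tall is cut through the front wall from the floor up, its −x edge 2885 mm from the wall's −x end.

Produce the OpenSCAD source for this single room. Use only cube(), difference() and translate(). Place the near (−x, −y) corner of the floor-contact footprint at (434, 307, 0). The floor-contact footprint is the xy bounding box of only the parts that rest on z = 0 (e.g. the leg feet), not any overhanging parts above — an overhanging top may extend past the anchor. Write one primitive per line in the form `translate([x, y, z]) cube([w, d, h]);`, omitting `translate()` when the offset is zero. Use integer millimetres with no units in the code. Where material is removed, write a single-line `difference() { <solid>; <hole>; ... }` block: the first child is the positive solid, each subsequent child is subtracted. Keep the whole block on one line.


difference() { translate([434, 307, 0]) cube([5740, 201, 2750]); translate([3319, 307, 0]) cube([854, 201, 2023]); }
translate([434, 4596, 0]) cube([5740, 201, 2750]);
translate([434, 508, 0]) cube([201, 4088, 2750]);
translate([5973, 508, 0]) cube([201, 4088, 2750]);


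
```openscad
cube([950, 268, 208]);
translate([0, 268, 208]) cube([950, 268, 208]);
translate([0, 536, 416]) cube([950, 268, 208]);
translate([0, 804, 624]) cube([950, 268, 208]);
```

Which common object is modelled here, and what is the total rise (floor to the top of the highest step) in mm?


A staircase. The total rise is 832 mm.

4 identical blocks, each offset up and back from the previous — a staircase. Each step is 208 mm tall and there are 4 of them, so the total rise is 4 × 208 = 832 mm.


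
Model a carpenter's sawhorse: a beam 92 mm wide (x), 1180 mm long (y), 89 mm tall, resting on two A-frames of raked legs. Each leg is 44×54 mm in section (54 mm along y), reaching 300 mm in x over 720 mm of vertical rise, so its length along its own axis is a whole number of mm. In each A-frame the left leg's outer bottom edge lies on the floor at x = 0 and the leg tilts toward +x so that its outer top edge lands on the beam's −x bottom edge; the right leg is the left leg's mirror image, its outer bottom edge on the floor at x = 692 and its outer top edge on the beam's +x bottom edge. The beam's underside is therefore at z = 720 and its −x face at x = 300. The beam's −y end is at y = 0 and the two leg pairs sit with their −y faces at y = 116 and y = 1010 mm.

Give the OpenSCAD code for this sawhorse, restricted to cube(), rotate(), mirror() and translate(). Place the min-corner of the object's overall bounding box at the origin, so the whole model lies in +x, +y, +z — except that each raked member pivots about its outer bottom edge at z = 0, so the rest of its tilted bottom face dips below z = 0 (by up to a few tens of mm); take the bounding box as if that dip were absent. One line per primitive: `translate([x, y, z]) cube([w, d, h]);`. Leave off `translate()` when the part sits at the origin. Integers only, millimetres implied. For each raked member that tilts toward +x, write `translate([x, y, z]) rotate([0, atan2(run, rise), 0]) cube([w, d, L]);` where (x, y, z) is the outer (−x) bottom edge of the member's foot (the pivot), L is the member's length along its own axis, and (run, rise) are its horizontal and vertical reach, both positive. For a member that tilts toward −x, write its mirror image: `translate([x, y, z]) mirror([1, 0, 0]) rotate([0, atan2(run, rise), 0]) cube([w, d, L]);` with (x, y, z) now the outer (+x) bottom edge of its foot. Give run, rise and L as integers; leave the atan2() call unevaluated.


translate([300, 0, 720]) cube([92, 1180, 89]);
translate([0, 116, 0]) rotate([0, atan2(300, 720), 0]) cube([44, 54, 780]);
translate([692, 116, 0]) mirror([1, 0, 0]) rotate([0, atan2(300, 720), 0]) cube([44, 54, 780]);
translate([0, 1010, 0]) rotate([0, atan2(300, 720), 0]) cube([44, 54, 780]);
translate([692, 1010, 0]) mirror([1, 0, 0]) rotate([0, atan2(300, 720), 0]) cube([44, 54, 780]);
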